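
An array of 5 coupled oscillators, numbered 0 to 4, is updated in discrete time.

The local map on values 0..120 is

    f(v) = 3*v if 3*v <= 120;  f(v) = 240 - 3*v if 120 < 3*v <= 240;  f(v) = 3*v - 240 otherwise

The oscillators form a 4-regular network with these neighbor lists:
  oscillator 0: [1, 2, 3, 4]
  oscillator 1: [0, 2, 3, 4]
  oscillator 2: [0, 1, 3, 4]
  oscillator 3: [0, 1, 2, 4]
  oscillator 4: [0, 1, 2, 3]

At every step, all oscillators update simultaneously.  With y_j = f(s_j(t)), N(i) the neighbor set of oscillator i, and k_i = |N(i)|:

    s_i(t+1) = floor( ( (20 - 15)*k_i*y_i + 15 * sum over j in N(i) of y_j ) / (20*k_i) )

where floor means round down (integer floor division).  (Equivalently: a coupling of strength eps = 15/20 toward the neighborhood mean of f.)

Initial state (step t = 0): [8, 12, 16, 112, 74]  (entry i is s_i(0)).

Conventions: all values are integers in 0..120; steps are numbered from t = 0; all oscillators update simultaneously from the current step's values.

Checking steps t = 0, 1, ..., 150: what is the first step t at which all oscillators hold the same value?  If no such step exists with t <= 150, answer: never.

Answer: 2
Key observation: Synchronization is absorbing here: once all oscillators are equal they stay equal, and step 2 is the first all-equal step.

Derivation:
t=0: [8, 12, 16, 112, 74]  (not all equal)
t=1: [43, 43, 44, 47, 42]  (not all equal)
t=2: [108, 108, 108, 108, 108]  (all equal)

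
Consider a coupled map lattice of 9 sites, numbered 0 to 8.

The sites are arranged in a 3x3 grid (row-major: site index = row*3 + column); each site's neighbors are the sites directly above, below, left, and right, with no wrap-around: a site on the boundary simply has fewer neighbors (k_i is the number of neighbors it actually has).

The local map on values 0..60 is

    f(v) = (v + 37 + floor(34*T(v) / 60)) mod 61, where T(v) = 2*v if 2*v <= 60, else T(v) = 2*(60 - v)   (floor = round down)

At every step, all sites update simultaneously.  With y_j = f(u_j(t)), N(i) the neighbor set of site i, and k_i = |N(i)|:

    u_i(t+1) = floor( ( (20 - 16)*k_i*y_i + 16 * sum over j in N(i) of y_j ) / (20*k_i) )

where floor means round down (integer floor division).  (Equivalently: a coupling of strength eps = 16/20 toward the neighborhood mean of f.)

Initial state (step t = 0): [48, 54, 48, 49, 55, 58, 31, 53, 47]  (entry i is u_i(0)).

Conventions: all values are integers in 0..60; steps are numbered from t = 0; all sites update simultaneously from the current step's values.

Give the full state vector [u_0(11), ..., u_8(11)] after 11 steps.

Simulating step by step:
t=0: [48, 54, 48, 49, 55, 58, 31, 53, 47]
t=1: [36, 36, 36, 37, 36, 36, 37, 37, 36]
t=2: [39, 39, 39, 39, 39, 39, 39, 39, 39]
t=3: [38, 38, 38, 38, 38, 38, 38, 38, 38]
t=4: [38, 38, 38, 38, 38, 38, 38, 38, 38]
t=5: [38, 38, 38, 38, 38, 38, 38, 38, 38]
t=6: [38, 38, 38, 38, 38, 38, 38, 38, 38]
t=7: [38, 38, 38, 38, 38, 38, 38, 38, 38]
t=8: [38, 38, 38, 38, 38, 38, 38, 38, 38]
t=9: [38, 38, 38, 38, 38, 38, 38, 38, 38]
t=10: [38, 38, 38, 38, 38, 38, 38, 38, 38]
t=11: [38, 38, 38, 38, 38, 38, 38, 38, 38]

Answer: [38, 38, 38, 38, 38, 38, 38, 38, 38]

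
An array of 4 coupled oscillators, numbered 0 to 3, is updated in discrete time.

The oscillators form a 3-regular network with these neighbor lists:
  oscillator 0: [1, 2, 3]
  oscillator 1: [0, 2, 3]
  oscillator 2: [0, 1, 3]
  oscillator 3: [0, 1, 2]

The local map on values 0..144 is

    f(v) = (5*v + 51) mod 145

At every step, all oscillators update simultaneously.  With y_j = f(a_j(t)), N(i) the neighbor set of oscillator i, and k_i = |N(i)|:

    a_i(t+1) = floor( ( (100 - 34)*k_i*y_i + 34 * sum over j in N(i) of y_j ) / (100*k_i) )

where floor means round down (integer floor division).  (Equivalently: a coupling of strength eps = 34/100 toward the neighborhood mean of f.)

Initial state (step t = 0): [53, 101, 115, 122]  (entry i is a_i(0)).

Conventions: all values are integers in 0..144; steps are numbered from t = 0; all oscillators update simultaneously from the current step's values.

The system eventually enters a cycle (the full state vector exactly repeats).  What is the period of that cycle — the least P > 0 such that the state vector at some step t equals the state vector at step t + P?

Answer: 14
Key observation: The state at step 65, [111, 111, 111, 111], reappears at step 79 — and no state repeats earlier — so the cycle the system enters has period 14.

Derivation:
t=0: [53, 101, 115, 122]
t=1: [45, 97, 56, 75]
t=2: [117, 101, 68, 120]
t=3: [70, 105, 94, 78]
t=4: [99, 116, 86, 42]
t=5: [97, 64, 61, 100]
t=6: [96, 85, 77, 104]
t=7: [83, 53, 31, 105]
t=8: [46, 43, 62, 106]
t=9: [111, 103, 76, 37]
t=10: [58, 115, 121, 93]
t=11: [56, 53, 70, 73]
t=12: [56, 48, 95, 103]
t=13: [52, 30, 79, 101]
t=14: [35, 54, 29, 89]
t=15: [69, 42, 53, 58]
t=16: [91, 97, 48, 61]
t=17: [65, 82, 27, 63]
t=18: [72, 40, 48, 67]
t=19: [102, 94, 37, 89]
t=20: [110, 88, 91, 74]
t=21: [43, 62, 70, 103]
t=22: [115, 88, 109, 120]
t=23: [46, 52, 30, 60]
t=24: [105, 42, 61, 64]
t=25: [122, 109, 81, 90]
t=26: [65, 29, 32, 56]
t=27: [74, 55, 63, 50]
t=28: [100, 48, 70, 34]
t=29: [97, 35, 95, 76]
t=30: [102, 91, 96, 124]
t=31: [112, 82, 96, 93]
t=32: [43, 40, 79, 70]
t=33: [105, 97, 45, 100]
t=34: [132, 110, 127, 118]
t=35: [107, 47, 94, 69]
t=36: [41, 115, 85, 96]
t=37: [94, 58, 55, 85]
t=38: [71, 52, 43, 46]
t=39: [108, 56, 110, 119]
t=40: [21, 38, 27, 51]
t=41: [24, 71, 41, 27]
t=42: [47, 96, 94, 55]
t=43: [117, 93, 87, 60]
t=44: [58, 72, 56, 61]
t=45: [59, 97, 54, 67]
t=46: [62, 87, 49, 84]
t=47: [57, 46, 21, 38]
t=48: [57, 107, 38, 85]
t=49: [46, 24, 73, 43]
t=50: [120, 60, 115, 112]
t=51: [62, 57, 48, 40]
t=52: [64, 50, 25, 83]
t=53: [61, 23, 34, 34]
t=54: [63, 38, 68, 68]
t=55: [83, 94, 97, 97]
t=56: [53, 83, 91, 91]
t=57: [36, 39, 61, 61]
t=58: [83, 91, 72, 72]
t=59: [55, 77, 105, 105]
t=60: [55, 36, 113, 113]
t=61: [41, 69, 41, 41]
t=62: [110, 107, 110, 110]
t=63: [19, 11, 19, 19]
t=64: [12, 70, 12, 12]
t=65: [111, 111, 111, 111]
t=66: [26, 26, 26, 26]
t=67: [36, 36, 36, 36]
t=68: [86, 86, 86, 86]
t=69: [46, 46, 46, 46]
t=70: [136, 136, 136, 136]
t=71: [6, 6, 6, 6]
t=72: [81, 81, 81, 81]
t=73: [21, 21, 21, 21]
t=74: [11, 11, 11, 11]
t=75: [106, 106, 106, 106]
t=76: [1, 1, 1, 1]
t=77: [56, 56, 56, 56]
t=78: [41, 41, 41, 41]
t=79: [111, 111, 111, 111]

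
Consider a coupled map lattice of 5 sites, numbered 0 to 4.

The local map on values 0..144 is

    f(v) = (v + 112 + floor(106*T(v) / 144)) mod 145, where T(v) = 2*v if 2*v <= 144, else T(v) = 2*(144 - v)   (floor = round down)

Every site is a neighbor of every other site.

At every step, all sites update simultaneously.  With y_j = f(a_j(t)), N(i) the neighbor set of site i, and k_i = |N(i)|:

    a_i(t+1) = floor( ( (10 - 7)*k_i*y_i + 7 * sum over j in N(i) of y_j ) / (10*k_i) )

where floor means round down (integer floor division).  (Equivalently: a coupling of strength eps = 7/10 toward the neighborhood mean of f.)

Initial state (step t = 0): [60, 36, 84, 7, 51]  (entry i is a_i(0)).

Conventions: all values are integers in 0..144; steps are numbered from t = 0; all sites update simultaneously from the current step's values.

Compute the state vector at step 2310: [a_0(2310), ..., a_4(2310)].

Simulating step by step:
t=0: [60, 36, 84, 7, 51]
t=1: [107, 100, 110, 109, 104]
t=2: [128, 128, 128, 128, 128]
t=3: [118, 118, 118, 118, 118]
t=4: [123, 123, 123, 123, 123]
t=5: [120, 120, 120, 120, 120]
t=6: [122, 122, 122, 122, 122]
t=7: [121, 121, 121, 121, 121]
t=8: [121, 121, 121, 121, 121]

Answer: [121, 121, 121, 121, 121]
Key observation: The state at step 7, [121, 121, 121, 121, 121], reappears at step 8: the system is in a cycle of period 1 from step 7 on.  Therefore the state at step 2310 equals the state at step 7 + ((2310 - 7) mod 1) = 7, which is [121, 121, 121, 121, 121].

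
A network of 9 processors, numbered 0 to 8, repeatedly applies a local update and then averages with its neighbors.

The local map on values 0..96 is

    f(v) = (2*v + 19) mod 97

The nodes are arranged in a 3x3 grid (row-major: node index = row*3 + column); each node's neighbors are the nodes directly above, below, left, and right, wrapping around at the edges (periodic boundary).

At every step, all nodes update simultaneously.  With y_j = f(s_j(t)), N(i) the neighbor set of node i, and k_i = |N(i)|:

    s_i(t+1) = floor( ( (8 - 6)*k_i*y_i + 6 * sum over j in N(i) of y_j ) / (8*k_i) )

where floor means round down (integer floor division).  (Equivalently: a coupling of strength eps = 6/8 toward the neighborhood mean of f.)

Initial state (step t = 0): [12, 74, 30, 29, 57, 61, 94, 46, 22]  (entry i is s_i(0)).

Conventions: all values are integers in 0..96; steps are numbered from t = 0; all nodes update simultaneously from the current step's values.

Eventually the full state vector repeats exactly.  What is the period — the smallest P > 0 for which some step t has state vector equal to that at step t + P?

Simulating step by step:
t=0: [12, 74, 30, 29, 57, 61, 94, 46, 22]
t=1: [55, 49, 61, 44, 47, 58, 40, 37, 43]
t=2: [22, 39, 29, 19, 34, 24, 27, 31, 35]
t=3: [54, 57, 60, 68, 60, 74, 72, 66, 78]
t=4: [45, 40, 50, 53, 51, 58, 57, 55, 63]
t=5: [19, 17, 24, 27, 24, 32, 31, 28, 36]
t=6: [65, 63, 70, 72, 70, 76, 75, 73, 80]
t=7: [59, 57, 63, 65, 63, 69, 68, 66, 72]
t=8: [46, 44, 49, 51, 49, 55, 54, 52, 57]
t=9: [19, 17, 22, 24, 22, 26, 26, 24, 29]
t=10: [61, 60, 64, 65, 64, 68, 68, 66, 70]
t=11: [48, 47, 51, 52, 51, 54, 54, 53, 56]
t=12: [22, 21, 24, 25, 24, 27, 27, 26, 29]
t=13: [66, 65, 68, 69, 68, 70, 70, 69, 72]
t=14: [57, 56, 58, 59, 58, 60, 60, 59, 61]
t=15: [37, 37, 38, 39, 38, 40, 40, 39, 41]
t=16: [58, 76, 59, 36, 41, 36, 18, 36, 19]
t=17: [58, 50, 58, 58, 66, 58, 65, 58, 66]
t=18: [37, 37, 38, 43, 39, 44, 44, 43, 44]
t=19: [61, 60, 62, 23, 22, 23, 24, 23, 25]
t=20: [52, 51, 52, 61, 60, 61, 62, 61, 62]
t=21: [32, 31, 32, 40, 39, 40, 41, 40, 41]
t=22: [52, 51, 52, 17, 16, 17, 18, 17, 18]
t=23: [36, 35, 36, 47, 47, 47, 48, 47, 48]
t=24: [62, 62, 62, 30, 29, 30, 30, 30, 30]
t=25: [58, 58, 58, 72, 72, 72, 72, 72, 72]
t=26: [48, 48, 48, 60, 60, 60, 60, 60, 60]
t=27: [27, 27, 27, 37, 37, 37, 37, 37, 37]
t=28: [80, 80, 80, 89, 89, 89, 89, 89, 89]
t=29: [52, 52, 52, 17, 17, 17, 17, 17, 17]
t=30: [36, 36, 36, 47, 47, 47, 47, 47, 47]
t=31: [62, 62, 62, 30, 30, 30, 30, 30, 30]
t=32: [58, 58, 58, 72, 72, 72, 72, 72, 72]

Answer: 7
Key observation: The state at step 25, [58, 58, 58, 72, 72, 72, 72, 72, 72], reappears at step 32 — and no state repeats earlier — so the cycle the system enters has period 7.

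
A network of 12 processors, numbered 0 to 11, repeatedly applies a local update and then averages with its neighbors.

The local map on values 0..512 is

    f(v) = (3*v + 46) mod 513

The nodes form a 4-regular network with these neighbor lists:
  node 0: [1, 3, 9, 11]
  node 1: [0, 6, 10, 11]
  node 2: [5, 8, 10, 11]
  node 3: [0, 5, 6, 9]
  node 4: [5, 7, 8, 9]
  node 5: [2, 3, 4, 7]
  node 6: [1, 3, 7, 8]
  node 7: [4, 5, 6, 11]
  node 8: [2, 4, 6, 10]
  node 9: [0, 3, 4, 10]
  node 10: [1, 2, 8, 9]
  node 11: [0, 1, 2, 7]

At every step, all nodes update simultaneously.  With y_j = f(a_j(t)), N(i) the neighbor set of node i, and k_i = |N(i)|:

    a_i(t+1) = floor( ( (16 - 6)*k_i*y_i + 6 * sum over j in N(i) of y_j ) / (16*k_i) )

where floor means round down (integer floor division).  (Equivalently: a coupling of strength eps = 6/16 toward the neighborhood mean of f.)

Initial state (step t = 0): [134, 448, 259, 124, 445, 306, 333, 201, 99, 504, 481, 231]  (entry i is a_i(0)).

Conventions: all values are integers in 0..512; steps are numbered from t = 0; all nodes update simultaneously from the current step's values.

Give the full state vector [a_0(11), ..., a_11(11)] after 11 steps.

Simulating step by step:
t=0: [134, 448, 259, 124, 445, 306, 333, 201, 99, 504, 481, 231]
t=1: [376, 335, 332, 349, 310, 396, 130, 183, 321, 169, 386, 259]
t=2: [133, 116, 121, 119, 366, 188, 335, 184, 412, 105, 165, 219]
t=3: [404, 310, 309, 338, 148, 155, 122, 93, 214, 318, 150, 243]
t=4: [261, 420, 422, 175, 446, 442, 350, 360, 283, 421, 458, 302]
t=5: [296, 289, 325, 131, 327, 291, 120, 176, 342, 282, 361, 366]
t=6: [388, 348, 380, 425, 84, 348, 342, 125, 124, 327, 189, 204]
t=7: [162, 84, 168, 212, 271, 150, 141, 314, 317, 82, 122, 168]
t=8: [86, 274, 157, 225, 380, 406, 426, 423, 421, 271, 361, 100]
t=9: [307, 320, 93, 241, 208, 210, 292, 278, 229, 288, 157, 305]
t=10: [433, 431, 281, 293, 205, 205, 380, 339, 221, 329, 137, 433]
t=11: [297, 313, 340, 316, 128, 183, 189, 95, 229, 129, 369, 297]

Answer: [297, 313, 340, 316, 128, 183, 189, 95, 229, 129, 369, 297]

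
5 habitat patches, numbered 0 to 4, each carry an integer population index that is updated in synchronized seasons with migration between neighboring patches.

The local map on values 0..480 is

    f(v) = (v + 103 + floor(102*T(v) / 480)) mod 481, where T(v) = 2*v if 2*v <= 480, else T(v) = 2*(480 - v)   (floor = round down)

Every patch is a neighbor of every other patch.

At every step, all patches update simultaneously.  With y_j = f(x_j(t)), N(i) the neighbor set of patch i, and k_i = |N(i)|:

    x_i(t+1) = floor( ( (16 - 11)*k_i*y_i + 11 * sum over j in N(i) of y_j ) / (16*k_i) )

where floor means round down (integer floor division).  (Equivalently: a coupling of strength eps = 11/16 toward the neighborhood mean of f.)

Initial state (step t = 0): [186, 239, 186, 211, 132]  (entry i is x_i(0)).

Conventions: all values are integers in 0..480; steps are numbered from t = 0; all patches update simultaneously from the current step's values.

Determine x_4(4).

Answer: x_4(4) = 329

Derivation:
t=0: [186, 239, 186, 211, 132]
t=1: [373, 384, 373, 378, 362]
t=2: [40, 41, 40, 40, 39]
t=3: [159, 159, 159, 159, 159]
t=4: [329, 329, 329, 329, 329]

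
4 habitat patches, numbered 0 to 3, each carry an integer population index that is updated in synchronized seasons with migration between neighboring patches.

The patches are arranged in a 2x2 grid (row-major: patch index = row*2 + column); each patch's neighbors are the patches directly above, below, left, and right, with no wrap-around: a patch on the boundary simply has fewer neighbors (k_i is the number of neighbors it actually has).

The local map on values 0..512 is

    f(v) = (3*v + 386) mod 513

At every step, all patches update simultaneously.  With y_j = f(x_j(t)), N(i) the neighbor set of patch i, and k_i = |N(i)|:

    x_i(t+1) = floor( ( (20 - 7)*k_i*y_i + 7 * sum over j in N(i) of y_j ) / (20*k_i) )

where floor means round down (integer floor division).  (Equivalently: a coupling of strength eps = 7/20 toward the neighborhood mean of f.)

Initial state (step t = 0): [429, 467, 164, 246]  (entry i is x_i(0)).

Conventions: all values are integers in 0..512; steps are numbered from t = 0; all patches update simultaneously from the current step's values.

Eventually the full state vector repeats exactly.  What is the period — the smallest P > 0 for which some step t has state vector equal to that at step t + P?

Answer: 18
Key observation: The state at step 127, [273, 246, 246, 273], reappears at step 145 — and no state repeats earlier — so the cycle the system enters has period 18.

Derivation:
t=0: [429, 467, 164, 246]
t=1: [194, 201, 277, 170]
t=2: [412, 456, 270, 365]
t=3: [121, 233, 204, 363]
t=4: [248, 158, 435, 387]
t=5: [154, 245, 118, 92]
t=6: [274, 146, 232, 153]
t=7: [182, 292, 126, 280]
t=8: [357, 261, 271, 215]
t=9: [335, 169, 188, 58]
t=10: [380, 319, 356, 173]
t=11: [455, 362, 434, 385]
t=12: [241, 327, 134, 105]
t=13: [161, 269, 226, 230]
t=14: [267, 179, 95, 68]
t=15: [204, 308, 144, 149]
t=16: [418, 325, 339, 311]
t=17: [190, 286, 314, 315]
t=18: [378, 272, 327, 289]
t=19: [411, 240, 347, 238]
t=20: [136, 78, 287, 132]
t=21: [240, 165, 239, 232]
t=22: [129, 263, 73, 114]
t=23: [211, 179, 142, 181]
t=24: [452, 427, 355, 394]
t=25: [228, 123, 316, 115]
t=26: [124, 203, 246, 237]
t=27: [260, 368, 119, 147]
t=28: [212, 381, 228, 325]
t=29: [426, 474, 176, 313]
t=30: [198, 249, 334, 311]
t=31: [385, 202, 368, 272]
t=32: [166, 342, 332, 279]
t=33: [371, 350, 330, 257]
t=34: [440, 372, 333, 218]
t=35: [254, 341, 265, 155]
t=36: [173, 329, 181, 313]
t=37: [388, 346, 391, 327]
t=38: [80, 320, 74, 294]
t=39: [146, 270, 123, 229]
t=40: [274, 173, 219, 102]
t=41: [189, 317, 74, 187]
t=42: [357, 355, 214, 353]
t=43: [354, 425, 150, 347]
t=44: [352, 223, 353, 338]
t=45: [348, 157, 410, 321]
t=46: [336, 350, 177, 283]
t=47: [381, 367, 363, 278]
t=48: [486, 421, 413, 285]
t=49: [232, 162, 146, 174]
t=50: [153, 312, 281, 374]
t=51: [303, 334, 274, 400]
t=52: [270, 290, 173, 125]
t=53: [219, 222, 327, 270]
t=54: [75, 49, 254, 174]
t=55: [88, 99, 165, 281]
t=56: [183, 170, 298, 226]
t=57: [385, 329, 245, 136]
t=58: [78, 275, 111, 260]
t=59: [137, 163, 177, 159]
t=60: [318, 346, 373, 361]
t=61: [357, 391, 443, 441]
t=62: [314, 118, 219, 144]
t=63: [239, 253, 117, 240]
t=64: [110, 104, 173, 112]
t=65: [232, 192, 326, 236]
t=66: [174, 313, 241, 181]
t=67: [323, 336, 195, 337]
t=68: [358, 361, 420, 385]
t=69: [378, 364, 145, 97]
t=70: [454, 408, 315, 239]
t=71: [201, 96, 248, 115]
t=72: [355, 226, 189, 188]
t=73: [359, 175, 436, 367]
t=74: [380, 415, 257, 396]
t=75: [364, 153, 178, 61]
t=76: [423, 304, 353, 165]
t=77: [196, 261, 357, 360]
t=78: [400, 250, 437, 386]
t=79: [77, 80, 111, 50]
t=80: [123, 95, 156, 70]
t=81: [244, 159, 278, 141]
t=82: [155, 295, 194, 287]
t=83: [342, 257, 393, 266]
t=84: [278, 180, 112, 130]
t=85: [234, 348, 215, 279]
t=86: [111, 307, 48, 199]
t=87: [186, 300, 129, 357]
t=88: [371, 319, 319, 371]
t=89: [418, 371, 371, 418]
t=90: [231, 342, 342, 231]
t=91: [169, 269, 269, 169]
t=92: [305, 241, 241, 305]
t=93: [207, 150, 150, 207]
t=94: [434, 382, 382, 434]
t=95: [273, 381, 381, 273]
t=96: [292, 389, 389, 292]
t=97: [158, 91, 91, 158]
t=98: [276, 216, 216, 276]
t=99: [125, 71, 71, 125]
t=100: [191, 142, 142, 191]
t=101: [394, 350, 350, 394]
t=102: [162, 276, 276, 162]
t=103: [299, 247, 247, 299]
t=104: [202, 155, 155, 202]
t=105: [429, 387, 387, 429]
t=106: [89, 52, 52, 89]
t=107: [101, 67, 67, 101]
t=108: [140, 109, 109, 140]
t=109: [260, 232, 232, 260]
t=110: [110, 85, 85, 110]
t=111: [176, 154, 154, 176]
t=112: [377, 358, 358, 377]
t=113: [471, 453, 453, 471]
t=114: [241, 224, 224, 241]
t=115: [65, 49, 49, 65]
t=116: [51, 36, 36, 51]
t=117: [189, 330, 330, 189]
t=118: [408, 381, 381, 408]
t=119: [222, 351, 351, 222]
t=120: [161, 277, 277, 161]
t=121: [298, 248, 248, 298]
t=122: [201, 156, 156, 201]
t=123: [428, 388, 388, 428]
t=124: [89, 53, 53, 89]
t=125: [102, 69, 69, 102]
t=126: [144, 114, 114, 144]
t=127: [273, 246, 246, 273]
t=128: [150, 126, 126, 150]
t=129: [297, 276, 276, 297]
t=130: [228, 210, 210, 228]
t=131: [204, 342, 342, 204]
t=132: [450, 420, 420, 450]
t=133: [165, 138, 138, 165]
t=134: [339, 315, 315, 339]
t=135: [351, 330, 330, 351]
t=136: [390, 372, 372, 390]
t=137: [177, 315, 315, 177]
t=138: [369, 339, 339, 369]
t=139: [435, 408, 408, 435]
t=140: [123, 99, 99, 123]
t=141: [216, 195, 195, 216]
t=142: [165, 300, 300, 165]
t=143: [330, 297, 297, 330]
t=144: [315, 285, 285, 315]
t=145: [273, 246, 246, 273]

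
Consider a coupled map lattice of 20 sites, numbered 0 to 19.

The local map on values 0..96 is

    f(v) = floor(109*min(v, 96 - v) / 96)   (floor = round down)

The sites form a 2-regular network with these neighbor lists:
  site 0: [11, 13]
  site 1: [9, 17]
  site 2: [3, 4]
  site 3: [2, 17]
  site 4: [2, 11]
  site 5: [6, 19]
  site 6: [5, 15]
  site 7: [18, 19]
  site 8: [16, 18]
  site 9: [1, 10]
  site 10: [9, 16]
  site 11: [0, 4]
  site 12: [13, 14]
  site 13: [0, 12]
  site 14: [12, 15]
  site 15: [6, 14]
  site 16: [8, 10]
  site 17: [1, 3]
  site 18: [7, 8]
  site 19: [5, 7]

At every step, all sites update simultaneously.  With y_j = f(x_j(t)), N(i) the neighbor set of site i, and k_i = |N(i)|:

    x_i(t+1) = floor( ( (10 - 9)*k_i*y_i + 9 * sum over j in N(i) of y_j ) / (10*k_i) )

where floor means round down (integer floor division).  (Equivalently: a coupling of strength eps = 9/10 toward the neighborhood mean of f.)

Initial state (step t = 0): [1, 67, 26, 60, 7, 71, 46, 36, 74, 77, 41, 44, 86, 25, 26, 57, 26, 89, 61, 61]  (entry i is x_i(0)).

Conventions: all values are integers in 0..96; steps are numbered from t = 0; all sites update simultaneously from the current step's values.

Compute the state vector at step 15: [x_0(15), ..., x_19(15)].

Simulating step by step:
t=0: [1, 67, 26, 60, 7, 71, 46, 36, 74, 77, 41, 44, 86, 25, 26, 57, 26, 89, 61, 61]
t=1: [34, 15, 24, 20, 35, 43, 37, 39, 33, 37, 27, 8, 26, 8, 27, 40, 34, 33, 32, 34]
t=2: [11, 37, 30, 31, 20, 40, 46, 37, 37, 25, 39, 35, 20, 31, 36, 36, 33, 21, 40, 45]
t=3: [34, 27, 29, 29, 35, 50, 43, 47, 41, 41, 33, 19, 35, 18, 31, 45, 42, 36, 42, 44]
t=4: [22, 41, 35, 35, 27, 48, 51, 48, 46, 34, 45, 36, 28, 36, 44, 42, 42, 31, 49, 52]
t=5: [38, 37, 34, 37, 38, 50, 50, 51, 50, 47, 43, 28, 43, 28, 40, 49, 51, 41, 53, 53]
t=6: [32, 48, 42, 42, 35, 50, 52, 48, 49, 45, 51, 41, 39, 44, 49, 48, 50, 42, 51, 51]
t=7: [46, 49, 43, 47, 45, 50, 52, 51, 51, 52, 51, 38, 50, 40, 49, 51, 52, 50, 53, 52]
t=8: [44, 50, 51, 50, 46, 49, 51, 48, 48, 51, 49, 50, 49, 51, 51, 51, 50, 52, 50, 51]
t=9: [51, 50, 51, 50, 51, 51, 51, 51, 52, 52, 51, 50, 51, 51, 51, 51, 53, 51, 53, 53]
t=10: [51, 50, 51, 51, 51, 49, 51, 48, 48, 51, 48, 51, 51, 51, 51, 51, 49, 51, 49, 50]
t=11: [51, 51, 51, 51, 51, 51, 51, 52, 53, 52, 52, 51, 51, 51, 51, 51, 53, 51, 53, 53]
t=12: [51, 50, 51, 51, 51, 49, 51, 48, 48, 49, 48, 51, 51, 51, 51, 51, 48, 51, 48, 49]
t=13: [51, 52, 51, 51, 51, 52, 51, 53, 54, 53, 53, 51, 51, 51, 51, 51, 54, 51, 54, 53]
t=14: [51, 49, 51, 51, 51, 49, 50, 47, 47, 48, 47, 51, 51, 51, 51, 51, 47, 50, 47, 48]
t=15: [51, 53, 51, 51, 51, 53, 52, 53, 53, 53, 53, 51, 51, 51, 51, 51, 53, 52, 53, 53]

Answer: [51, 53, 51, 51, 51, 53, 52, 53, 53, 53, 53, 51, 51, 51, 51, 51, 53, 52, 53, 53]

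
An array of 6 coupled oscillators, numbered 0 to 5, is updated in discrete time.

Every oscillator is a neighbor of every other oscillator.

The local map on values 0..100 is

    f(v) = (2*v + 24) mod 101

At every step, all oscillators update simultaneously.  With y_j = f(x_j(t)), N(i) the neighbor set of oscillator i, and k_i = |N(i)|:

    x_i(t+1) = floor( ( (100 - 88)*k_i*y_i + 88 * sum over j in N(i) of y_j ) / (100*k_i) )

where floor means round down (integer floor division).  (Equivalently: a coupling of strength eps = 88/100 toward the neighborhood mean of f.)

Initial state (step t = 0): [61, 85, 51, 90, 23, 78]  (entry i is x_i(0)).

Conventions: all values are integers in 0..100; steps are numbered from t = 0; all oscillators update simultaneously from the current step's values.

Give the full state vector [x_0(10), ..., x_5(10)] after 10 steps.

Answer: [50, 50, 50, 50, 50, 50]

Derivation:
t=0: [61, 85, 51, 90, 23, 78]
t=1: [52, 50, 53, 55, 51, 50]
t=2: [26, 26, 26, 26, 26, 26]
t=3: [76, 76, 76, 76, 76, 76]
t=4: [75, 75, 75, 75, 75, 75]
t=5: [73, 73, 73, 73, 73, 73]
t=6: [69, 69, 69, 69, 69, 69]
t=7: [61, 61, 61, 61, 61, 61]
t=8: [45, 45, 45, 45, 45, 45]
t=9: [13, 13, 13, 13, 13, 13]
t=10: [50, 50, 50, 50, 50, 50]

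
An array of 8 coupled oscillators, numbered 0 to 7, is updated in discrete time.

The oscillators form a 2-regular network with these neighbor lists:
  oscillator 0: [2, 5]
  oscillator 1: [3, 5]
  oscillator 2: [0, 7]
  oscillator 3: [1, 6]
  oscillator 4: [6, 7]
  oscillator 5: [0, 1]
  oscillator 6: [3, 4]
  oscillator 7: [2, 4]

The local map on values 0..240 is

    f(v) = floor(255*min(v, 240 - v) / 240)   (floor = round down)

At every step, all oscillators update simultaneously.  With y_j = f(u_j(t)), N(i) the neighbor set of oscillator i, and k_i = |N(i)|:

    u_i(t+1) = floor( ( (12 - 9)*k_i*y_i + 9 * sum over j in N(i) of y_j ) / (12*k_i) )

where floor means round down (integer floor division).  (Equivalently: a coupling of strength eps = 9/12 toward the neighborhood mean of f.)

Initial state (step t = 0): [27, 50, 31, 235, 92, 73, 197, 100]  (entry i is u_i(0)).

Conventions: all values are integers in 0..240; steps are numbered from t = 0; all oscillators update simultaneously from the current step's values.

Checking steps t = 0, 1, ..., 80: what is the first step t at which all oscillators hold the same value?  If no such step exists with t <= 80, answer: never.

Simulating step by step:
t=0: [27, 50, 31, 235, 92, 73, 197, 100]  (not all equal)
t=1: [47, 44, 58, 38, 80, 49, 49, 74]  (not all equal)
t=2: [54, 46, 62, 46, 70, 48, 59, 74]  (not all equal)
t=3: [57, 49, 66, 53, 71, 52, 61, 71]  (not all equal)
t=4: [61, 54, 68, 57, 70, 55, 65, 73]  (not all equal)
t=5: [64, 58, 70, 62, 73, 59, 67, 74]  (not all equal)
t=6: [68, 62, 73, 65, 75, 63, 71, 76]  (not all equal)
t=7: [71, 66, 76, 69, 77, 67, 74, 78]  (not all equal)
t=8: [75, 71, 78, 73, 80, 72, 77, 80]  (not all equal)
t=9: [79, 76, 82, 77, 83, 76, 81, 83]  (not all equal)
t=10: [83, 80, 85, 82, 87, 81, 84, 87]  (not all equal)
t=11: [88, 86, 90, 87, 90, 86, 89, 91]  (not all equal)
t=12: [93, 91, 94, 92, 95, 91, 93, 95]  (not all equal)
t=13: [97, 96, 99, 97, 99, 96, 98, 99]  (not all equal)
t=14: [103, 102, 104, 103, 104, 102, 104, 105]  (not all equal)
t=15: [109, 108, 110, 109, 110, 108, 109, 110]  (not all equal)
t=16: [115, 114, 115, 114, 115, 114, 115, 116]  (not all equal)
t=17: [121, 121, 122, 121, 122, 121, 121, 122]  (not all equal)
t=18: [125, 126, 125, 126, 125, 126, 125, 125]  (not all equal)
t=19: [121, 121, 122, 121, 122, 121, 121, 122]  (not all equal)

Answer: never
Key observation: The state at step 17 reappears at step 19 — the system is in a cycle of period 2 from step 17 on.  No step 0..19 is synchronized, and the cycle repeats forever, so no step up to 80 (or ever) has all oscillators equal.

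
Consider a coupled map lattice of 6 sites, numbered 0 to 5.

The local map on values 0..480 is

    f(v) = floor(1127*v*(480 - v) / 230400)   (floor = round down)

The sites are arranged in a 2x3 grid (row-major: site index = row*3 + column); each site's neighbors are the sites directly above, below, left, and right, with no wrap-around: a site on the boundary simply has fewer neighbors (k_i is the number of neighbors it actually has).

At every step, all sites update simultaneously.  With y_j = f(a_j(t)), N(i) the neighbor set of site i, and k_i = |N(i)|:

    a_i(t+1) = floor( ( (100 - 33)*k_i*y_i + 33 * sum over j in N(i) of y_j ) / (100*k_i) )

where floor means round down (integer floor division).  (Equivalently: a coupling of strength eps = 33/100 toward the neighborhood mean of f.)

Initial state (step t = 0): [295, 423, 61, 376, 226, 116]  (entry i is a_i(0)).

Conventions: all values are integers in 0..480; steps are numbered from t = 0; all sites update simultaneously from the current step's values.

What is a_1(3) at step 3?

Answer: a_1(3) = 279

Derivation:
t=0: [295, 423, 61, 376, 226, 116]
t=1: [229, 152, 137, 218, 244, 204]
t=2: [274, 249, 238, 279, 275, 268]
t=3: [276, 279, 280, 274, 275, 277]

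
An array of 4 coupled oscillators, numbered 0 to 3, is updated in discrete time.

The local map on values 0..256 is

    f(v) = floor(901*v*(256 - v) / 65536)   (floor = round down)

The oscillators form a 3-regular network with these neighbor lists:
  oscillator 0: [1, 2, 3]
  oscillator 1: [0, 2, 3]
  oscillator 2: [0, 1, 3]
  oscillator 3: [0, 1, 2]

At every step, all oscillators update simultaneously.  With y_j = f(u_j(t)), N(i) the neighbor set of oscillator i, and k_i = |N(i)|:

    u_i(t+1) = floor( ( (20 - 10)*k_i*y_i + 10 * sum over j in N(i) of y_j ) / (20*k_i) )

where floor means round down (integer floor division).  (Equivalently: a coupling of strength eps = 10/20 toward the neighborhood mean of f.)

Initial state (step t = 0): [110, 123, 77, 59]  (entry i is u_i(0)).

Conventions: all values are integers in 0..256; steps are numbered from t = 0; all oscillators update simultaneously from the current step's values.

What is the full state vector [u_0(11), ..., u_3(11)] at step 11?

Simulating step by step:
t=0: [110, 123, 77, 59]
t=1: [205, 206, 195, 185]
t=2: [152, 151, 158, 164]
t=3: [214, 214, 212, 211]
t=4: [125, 125, 126, 127]
t=5: [225, 225, 225, 225]
t=6: [95, 95, 95, 95]
t=7: [210, 210, 210, 210]
t=8: [132, 132, 132, 132]
t=9: [225, 225, 225, 225]
t=10: [95, 95, 95, 95]
t=11: [210, 210, 210, 210]

Answer: [210, 210, 210, 210]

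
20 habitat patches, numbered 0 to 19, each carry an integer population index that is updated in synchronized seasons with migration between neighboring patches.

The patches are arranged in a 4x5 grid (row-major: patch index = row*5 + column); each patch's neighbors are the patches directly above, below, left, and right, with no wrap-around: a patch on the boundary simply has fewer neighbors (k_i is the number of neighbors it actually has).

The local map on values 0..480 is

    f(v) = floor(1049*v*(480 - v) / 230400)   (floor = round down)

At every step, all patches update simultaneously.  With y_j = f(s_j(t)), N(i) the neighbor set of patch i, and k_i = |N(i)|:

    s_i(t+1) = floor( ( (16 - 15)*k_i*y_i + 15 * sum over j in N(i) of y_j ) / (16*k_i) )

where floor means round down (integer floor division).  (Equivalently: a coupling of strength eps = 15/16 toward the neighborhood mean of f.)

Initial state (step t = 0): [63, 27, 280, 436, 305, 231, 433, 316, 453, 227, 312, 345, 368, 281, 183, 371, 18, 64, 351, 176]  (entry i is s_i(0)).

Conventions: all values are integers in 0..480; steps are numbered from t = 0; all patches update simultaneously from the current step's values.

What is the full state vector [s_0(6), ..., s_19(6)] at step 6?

Answer: [260, 260, 260, 260, 260, 260, 260, 260, 260, 260, 260, 260, 260, 260, 260, 260, 260, 260, 260, 260]

Derivation:
t=0: [63, 27, 280, 436, 305, 231, 433, 316, 453, 227, 312, 345, 368, 281, 183, 371, 18, 64, 351, 176]
t=1: [155, 148, 133, 177, 178, 156, 184, 152, 199, 186, 220, 143, 204, 178, 252, 140, 163, 141, 206, 227]
t=2: [226, 228, 229, 236, 245, 244, 225, 240, 241, 252, 224, 247, 228, 255, 251, 245, 218, 247, 241, 258]
t=3: [261, 261, 261, 261, 261, 261, 261, 261, 261, 261, 261, 260, 261, 261, 260, 260, 261, 261, 261, 261]
t=4: [260, 260, 260, 260, 260, 260, 260, 260, 260, 260, 260, 260, 260, 260, 260, 260, 260, 260, 260, 260]
t=5: [260, 260, 260, 260, 260, 260, 260, 260, 260, 260, 260, 260, 260, 260, 260, 260, 260, 260, 260, 260]
t=6: [260, 260, 260, 260, 260, 260, 260, 260, 260, 260, 260, 260, 260, 260, 260, 260, 260, 260, 260, 260]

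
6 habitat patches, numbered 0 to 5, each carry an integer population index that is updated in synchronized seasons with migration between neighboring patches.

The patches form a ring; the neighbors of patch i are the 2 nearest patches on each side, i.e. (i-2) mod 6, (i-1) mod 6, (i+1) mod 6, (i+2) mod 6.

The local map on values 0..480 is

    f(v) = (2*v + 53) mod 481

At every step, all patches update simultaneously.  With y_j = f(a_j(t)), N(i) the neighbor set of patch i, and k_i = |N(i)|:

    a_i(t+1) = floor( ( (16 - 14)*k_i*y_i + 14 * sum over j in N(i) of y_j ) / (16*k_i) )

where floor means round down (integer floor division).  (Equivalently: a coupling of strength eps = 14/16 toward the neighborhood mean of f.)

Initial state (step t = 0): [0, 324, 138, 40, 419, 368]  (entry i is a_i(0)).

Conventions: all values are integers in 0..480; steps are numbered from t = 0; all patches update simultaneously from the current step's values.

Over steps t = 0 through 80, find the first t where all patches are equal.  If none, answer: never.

Simulating step by step:
t=0: [0, 324, 138, 40, 419, 368]  (not all equal)
t=1: [283, 207, 219, 293, 231, 217]  (not all equal)
t=2: [130, 126, 175, 132, 72, 175]  (not all equal)
t=3: [325, 352, 298, 325, 338, 298]  (not all equal)
t=4: [215, 205, 232, 215, 201, 232]  (not all equal)
t=5: [216, 74, 206, 216, 73, 206]  (not all equal)
t=6: [291, 230, 147, 291, 230, 147]  (not all equal)
t=7: [185, 223, 124, 185, 223, 124]  (not all equal)
t=8: [192, 319, 230, 192, 319, 230]  (not all equal)
t=9: [160, 231, 287, 160, 231, 287]  (not all equal)
t=10: [125, 231, 196, 125, 231, 196]  (not all equal)
t=11: [247, 331, 203, 247, 331, 203]  (not all equal)
t=12: [311, 258, 188, 311, 258, 188]  (not all equal)
t=13: [250, 283, 177, 250, 283, 177]  (not all equal)
t=14: [247, 226, 142, 247, 226, 142]  (not all equal)
t=15: [166, 179, 81, 166, 179, 81]  (not all equal)
t=16: [322, 313, 375, 322, 313, 375]  (not all equal)
t=17: [254, 260, 221, 254, 260, 221]  (not all equal)
t=18: [56, 52, 77, 56, 52, 77]  (not all equal)
t=19: [179, 182, 166, 179, 182, 166]  (not all equal)
t=20: [402, 400, 410, 402, 400, 410]  (not all equal)
t=21: [381, 382, 376, 381, 382, 376]  (not all equal)
t=22: [330, 329, 333, 330, 329, 333]  (not all equal)
t=23: [233, 234, 231, 233, 234, 231]  (not all equal)
t=24: [37, 36, 38, 37, 36, 38]  (not all equal)
t=25: [127, 127, 126, 127, 127, 126]  (not all equal)
t=26: [306, 306, 306, 306, 306, 306]  (all equal)

Answer: 26
Key observation: Synchronization is absorbing here: once all patches are equal they stay equal, and step 26 is the first all-equal step.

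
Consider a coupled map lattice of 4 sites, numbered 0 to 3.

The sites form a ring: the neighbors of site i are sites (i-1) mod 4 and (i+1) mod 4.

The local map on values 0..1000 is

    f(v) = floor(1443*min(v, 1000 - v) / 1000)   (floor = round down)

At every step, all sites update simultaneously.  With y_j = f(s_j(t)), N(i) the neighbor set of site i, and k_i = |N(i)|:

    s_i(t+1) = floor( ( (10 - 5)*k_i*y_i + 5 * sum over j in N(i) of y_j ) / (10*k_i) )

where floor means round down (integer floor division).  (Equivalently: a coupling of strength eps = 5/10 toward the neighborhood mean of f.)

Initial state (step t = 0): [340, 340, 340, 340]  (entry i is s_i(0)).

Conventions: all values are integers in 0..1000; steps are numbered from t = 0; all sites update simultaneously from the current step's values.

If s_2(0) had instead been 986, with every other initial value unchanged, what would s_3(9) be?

Answer: s_3(9) = 691
Key observation: This trace re-runs the system from the modified initial state.

Derivation:
t=0: [340, 340, 986, 340]
t=1: [490, 372, 255, 372]
t=2: [621, 536, 451, 536]
t=3: [607, 633, 659, 633]
t=4: [548, 529, 510, 529]
t=5: [665, 679, 693, 679]
t=6: [473, 463, 453, 463]
t=7: [675, 667, 660, 667]
t=8: [474, 479, 485, 479]
t=9: [687, 691, 695, 691]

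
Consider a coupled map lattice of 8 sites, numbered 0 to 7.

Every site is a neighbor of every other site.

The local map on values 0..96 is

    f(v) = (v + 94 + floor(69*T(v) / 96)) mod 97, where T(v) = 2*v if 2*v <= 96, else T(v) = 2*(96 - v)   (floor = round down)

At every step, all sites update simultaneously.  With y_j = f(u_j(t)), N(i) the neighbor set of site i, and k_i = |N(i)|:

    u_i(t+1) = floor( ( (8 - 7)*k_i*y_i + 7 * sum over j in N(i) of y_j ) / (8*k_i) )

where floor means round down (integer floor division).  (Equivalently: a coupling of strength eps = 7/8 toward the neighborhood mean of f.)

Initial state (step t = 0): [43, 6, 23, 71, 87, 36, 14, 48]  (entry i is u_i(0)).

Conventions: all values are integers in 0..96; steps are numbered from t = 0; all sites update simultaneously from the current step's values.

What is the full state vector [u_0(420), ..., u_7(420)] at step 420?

Simulating step by step:
t=0: [43, 6, 23, 71, 87, 36, 14, 48]
t=1: [37, 37, 37, 37, 37, 37, 37, 37]
t=2: [87, 87, 87, 87, 87, 87, 87, 87]
t=3: [96, 96, 96, 96, 96, 96, 96, 96]
t=4: [93, 93, 93, 93, 93, 93, 93, 93]
t=5: [94, 94, 94, 94, 94, 94, 94, 94]
t=6: [93, 93, 93, 93, 93, 93, 93, 93]

Answer: [93, 93, 93, 93, 93, 93, 93, 93]
Key observation: The state at step 4, [93, 93, 93, 93, 93, 93, 93, 93], reappears at step 6: the system is in a cycle of period 2 from step 4 on.  Therefore the state at step 420 equals the state at step 4 + ((420 - 4) mod 2) = 4, which is [93, 93, 93, 93, 93, 93, 93, 93].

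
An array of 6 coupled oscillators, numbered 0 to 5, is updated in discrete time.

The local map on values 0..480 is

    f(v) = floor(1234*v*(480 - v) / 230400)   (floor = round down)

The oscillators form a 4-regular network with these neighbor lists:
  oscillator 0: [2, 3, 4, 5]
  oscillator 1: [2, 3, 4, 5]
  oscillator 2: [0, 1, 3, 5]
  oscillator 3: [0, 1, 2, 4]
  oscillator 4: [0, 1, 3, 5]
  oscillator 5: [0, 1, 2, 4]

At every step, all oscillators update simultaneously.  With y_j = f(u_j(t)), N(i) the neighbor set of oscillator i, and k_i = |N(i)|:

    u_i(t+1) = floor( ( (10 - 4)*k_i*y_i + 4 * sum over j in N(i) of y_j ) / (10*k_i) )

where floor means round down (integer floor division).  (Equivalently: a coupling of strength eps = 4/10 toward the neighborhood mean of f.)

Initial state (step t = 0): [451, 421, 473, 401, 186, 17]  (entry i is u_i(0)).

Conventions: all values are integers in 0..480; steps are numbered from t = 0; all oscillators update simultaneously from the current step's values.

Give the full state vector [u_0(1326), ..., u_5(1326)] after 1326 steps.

Simulating step by step:
t=0: [451, 421, 473, 401, 186, 17]
t=1: [94, 131, 51, 152, 216, 76]
t=2: [201, 231, 157, 246, 269, 184]
t=3: [297, 302, 283, 303, 302, 292]
t=4: [291, 288, 294, 288, 288, 292]
t=5: [294, 295, 293, 295, 295, 294]
t=6: [292, 292, 292, 292, 292, 292]
t=7: [294, 294, 294, 294, 294, 294]
t=8: [292, 292, 292, 292, 292, 292]

Answer: [292, 292, 292, 292, 292, 292]
Key observation: The state at step 6, [292, 292, 292, 292, 292, 292], reappears at step 8: the system is in a cycle of period 2 from step 6 on.  Therefore the state at step 1326 equals the state at step 6 + ((1326 - 6) mod 2) = 6, which is [292, 292, 292, 292, 292, 292].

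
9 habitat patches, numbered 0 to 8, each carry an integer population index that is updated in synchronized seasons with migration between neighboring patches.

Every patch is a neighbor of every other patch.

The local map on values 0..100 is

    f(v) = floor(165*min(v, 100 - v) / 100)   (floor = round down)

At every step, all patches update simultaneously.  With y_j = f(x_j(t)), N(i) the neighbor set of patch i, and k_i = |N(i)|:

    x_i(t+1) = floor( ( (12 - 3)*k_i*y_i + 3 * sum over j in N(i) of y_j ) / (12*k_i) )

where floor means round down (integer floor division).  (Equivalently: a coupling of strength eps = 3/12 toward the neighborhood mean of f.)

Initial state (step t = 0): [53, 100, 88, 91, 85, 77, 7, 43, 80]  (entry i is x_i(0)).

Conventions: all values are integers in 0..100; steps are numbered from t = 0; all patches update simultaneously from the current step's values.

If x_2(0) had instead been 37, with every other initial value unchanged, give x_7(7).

Answer: x_7(7) = 75
Key observation: This trace re-runs the system from the modified initial state.

Derivation:
t=0: [53, 100, 37, 91, 85, 77, 7, 43, 80]
t=1: [65, 10, 54, 20, 27, 36, 18, 60, 33]
t=2: [54, 25, 67, 37, 45, 55, 34, 60, 52]
t=3: [72, 47, 56, 61, 71, 71, 58, 65, 74]
t=4: [49, 71, 68, 62, 50, 50, 65, 57, 46]
t=5: [76, 52, 56, 63, 77, 77, 59, 69, 72]
t=6: [43, 72, 67, 59, 41, 41, 63, 51, 48]
t=7: [68, 51, 57, 66, 66, 66, 62, 75, 75]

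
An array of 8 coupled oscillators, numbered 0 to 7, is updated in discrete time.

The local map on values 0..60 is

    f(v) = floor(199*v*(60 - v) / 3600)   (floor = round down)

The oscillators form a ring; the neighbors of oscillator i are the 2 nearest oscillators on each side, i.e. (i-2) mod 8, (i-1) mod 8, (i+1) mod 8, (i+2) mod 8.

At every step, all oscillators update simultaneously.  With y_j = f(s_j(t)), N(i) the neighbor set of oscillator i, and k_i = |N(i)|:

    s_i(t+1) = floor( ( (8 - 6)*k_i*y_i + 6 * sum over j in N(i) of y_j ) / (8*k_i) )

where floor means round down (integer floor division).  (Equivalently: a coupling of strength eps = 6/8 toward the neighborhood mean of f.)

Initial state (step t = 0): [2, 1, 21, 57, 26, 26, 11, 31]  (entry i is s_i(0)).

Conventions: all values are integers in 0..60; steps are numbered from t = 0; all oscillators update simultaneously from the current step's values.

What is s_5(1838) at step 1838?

Answer: s_5(1838) = 49
Key observation: The state at step 4, [49, 49, 49, 49, 49, 49, 49, 49], reappears at step 6: the system is in a cycle of period 2 from step 4 on.  Therefore the state at step 1838 equals the state at step 4 + ((1838 - 4) mod 2) = 4, which is [49, 49, 49, 49, 49, 49, 49, 49].

Derivation:
t=0: [2, 1, 21, 57, 26, 26, 11, 31]
t=1: [25, 21, 23, 29, 36, 37, 35, 28]
t=2: [47, 47, 47, 47, 47, 47, 47, 47]
t=3: [33, 33, 33, 33, 33, 33, 33, 33]
t=4: [49, 49, 49, 49, 49, 49, 49, 49]
t=5: [29, 29, 29, 29, 29, 29, 29, 29]
t=6: [49, 49, 49, 49, 49, 49, 49, 49]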